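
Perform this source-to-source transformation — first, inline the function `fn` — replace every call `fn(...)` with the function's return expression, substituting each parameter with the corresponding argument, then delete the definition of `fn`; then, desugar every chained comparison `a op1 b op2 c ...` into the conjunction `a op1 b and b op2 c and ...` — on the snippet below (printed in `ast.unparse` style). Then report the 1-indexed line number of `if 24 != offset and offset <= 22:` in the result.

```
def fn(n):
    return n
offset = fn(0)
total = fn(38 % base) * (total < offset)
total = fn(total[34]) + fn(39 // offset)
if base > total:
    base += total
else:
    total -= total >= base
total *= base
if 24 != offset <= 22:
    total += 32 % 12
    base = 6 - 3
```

9

Transformed code:
offset = 0
total = 38 % base * (total < offset)
total = total[34] + 39 // offset
if base > total:
    base += total
else:
    total -= total >= base
total *= base
if 24 != offset and offset <= 22:
    total += 32 % 12
    base = 6 - 3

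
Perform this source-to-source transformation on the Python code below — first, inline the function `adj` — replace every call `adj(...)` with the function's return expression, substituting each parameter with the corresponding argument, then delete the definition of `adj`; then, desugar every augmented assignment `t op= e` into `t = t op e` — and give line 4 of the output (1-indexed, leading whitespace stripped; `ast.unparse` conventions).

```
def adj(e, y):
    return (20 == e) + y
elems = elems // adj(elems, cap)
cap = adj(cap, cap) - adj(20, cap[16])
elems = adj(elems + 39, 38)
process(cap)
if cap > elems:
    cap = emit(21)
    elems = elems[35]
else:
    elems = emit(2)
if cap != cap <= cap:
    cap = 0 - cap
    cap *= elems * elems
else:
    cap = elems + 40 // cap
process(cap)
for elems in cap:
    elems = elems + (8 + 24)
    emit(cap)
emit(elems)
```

process(cap)

Transformed code:
elems = elems // ((20 == elems) + cap)
cap = (20 == cap) + cap - ((20 == 20) + cap[16])
elems = (20 == elems + 39) + 38
process(cap)
if cap > elems:
    cap = emit(21)
    elems = elems[35]
else:
    elems = emit(2)
if cap != cap <= cap:
    cap = 0 - cap
    cap = cap * (elems * elems)
else:
    cap = elems + 40 // cap
process(cap)
for elems in cap:
    elems = elems + (8 + 24)
    emit(cap)
emit(elems)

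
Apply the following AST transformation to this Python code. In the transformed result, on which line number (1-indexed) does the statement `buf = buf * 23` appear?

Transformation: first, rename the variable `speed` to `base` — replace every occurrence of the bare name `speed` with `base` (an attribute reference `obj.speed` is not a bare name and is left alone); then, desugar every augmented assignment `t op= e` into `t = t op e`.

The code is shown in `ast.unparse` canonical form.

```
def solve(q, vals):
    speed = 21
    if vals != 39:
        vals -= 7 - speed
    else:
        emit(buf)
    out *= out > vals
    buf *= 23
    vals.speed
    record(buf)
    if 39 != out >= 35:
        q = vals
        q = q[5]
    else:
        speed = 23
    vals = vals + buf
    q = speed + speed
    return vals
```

Transformed code:
def solve(q, vals):
    base = 21
    if vals != 39:
        vals = vals - (7 - base)
    else:
        emit(buf)
    out = out * (out > vals)
    buf = buf * 23
    vals.speed
    record(buf)
    if 39 != out >= 35:
        q = vals
        q = q[5]
    else:
        base = 23
    vals = vals + buf
    q = base + base
    return vals

8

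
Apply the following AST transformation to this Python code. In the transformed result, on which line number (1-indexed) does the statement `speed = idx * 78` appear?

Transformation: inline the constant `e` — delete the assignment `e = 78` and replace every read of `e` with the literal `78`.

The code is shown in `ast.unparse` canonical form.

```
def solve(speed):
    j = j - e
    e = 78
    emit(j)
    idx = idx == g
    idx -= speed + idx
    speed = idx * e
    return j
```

6

Transformed code:
def solve(speed):
    j = j - 78
    emit(j)
    idx = idx == g
    idx -= speed + idx
    speed = idx * 78
    return j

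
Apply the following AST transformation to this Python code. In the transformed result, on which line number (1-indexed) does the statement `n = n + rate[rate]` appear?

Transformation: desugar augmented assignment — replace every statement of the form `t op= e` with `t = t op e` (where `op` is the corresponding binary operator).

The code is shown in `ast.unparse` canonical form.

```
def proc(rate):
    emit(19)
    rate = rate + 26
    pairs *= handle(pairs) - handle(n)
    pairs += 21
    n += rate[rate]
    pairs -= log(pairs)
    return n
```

6

Transformed code:
def proc(rate):
    emit(19)
    rate = rate + 26
    pairs = pairs * (handle(pairs) - handle(n))
    pairs = pairs + 21
    n = n + rate[rate]
    pairs = pairs - log(pairs)
    return n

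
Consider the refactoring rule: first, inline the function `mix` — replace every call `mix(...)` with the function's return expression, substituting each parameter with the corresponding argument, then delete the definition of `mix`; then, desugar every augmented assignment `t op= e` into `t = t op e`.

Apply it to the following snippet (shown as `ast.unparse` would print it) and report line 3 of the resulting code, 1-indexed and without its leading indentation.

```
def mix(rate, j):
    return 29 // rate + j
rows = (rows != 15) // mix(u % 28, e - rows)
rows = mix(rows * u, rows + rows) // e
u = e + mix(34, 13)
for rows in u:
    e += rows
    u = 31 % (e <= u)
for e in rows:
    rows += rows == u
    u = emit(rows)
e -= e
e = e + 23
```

u = e + (29 // 34 + 13)

Transformed code:
rows = (rows != 15) // (29 // (u % 28) + (e - rows))
rows = (29 // (rows * u) + (rows + rows)) // e
u = e + (29 // 34 + 13)
for rows in u:
    e = e + rows
    u = 31 % (e <= u)
for e in rows:
    rows = rows + (rows == u)
    u = emit(rows)
e = e - e
e = e + 23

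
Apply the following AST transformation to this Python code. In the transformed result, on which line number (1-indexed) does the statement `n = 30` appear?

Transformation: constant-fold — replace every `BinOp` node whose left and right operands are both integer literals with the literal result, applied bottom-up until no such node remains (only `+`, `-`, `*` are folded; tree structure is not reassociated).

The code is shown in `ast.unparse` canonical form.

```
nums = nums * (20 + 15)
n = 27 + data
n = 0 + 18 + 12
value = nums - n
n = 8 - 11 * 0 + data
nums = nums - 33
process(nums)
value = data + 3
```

3

Transformed code:
nums = nums * 35
n = 27 + data
n = 30
value = nums - n
n = 8 + data
nums = nums - 33
process(nums)
value = data + 3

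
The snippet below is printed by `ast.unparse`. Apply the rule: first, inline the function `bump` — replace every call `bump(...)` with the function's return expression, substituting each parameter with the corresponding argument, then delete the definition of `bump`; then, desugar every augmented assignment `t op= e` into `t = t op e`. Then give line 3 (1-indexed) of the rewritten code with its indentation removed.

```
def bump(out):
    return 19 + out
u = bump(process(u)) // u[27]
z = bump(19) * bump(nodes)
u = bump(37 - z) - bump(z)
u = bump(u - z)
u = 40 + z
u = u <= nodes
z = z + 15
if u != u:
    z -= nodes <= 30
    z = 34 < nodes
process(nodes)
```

Transformed code:
u = (19 + process(u)) // u[27]
z = (19 + 19) * (19 + nodes)
u = 19 + (37 - z) - (19 + z)
u = 19 + (u - z)
u = 40 + z
u = u <= nodes
z = z + 15
if u != u:
    z = z - (nodes <= 30)
    z = 34 < nodes
process(nodes)

u = 19 + (37 - z) - (19 + z)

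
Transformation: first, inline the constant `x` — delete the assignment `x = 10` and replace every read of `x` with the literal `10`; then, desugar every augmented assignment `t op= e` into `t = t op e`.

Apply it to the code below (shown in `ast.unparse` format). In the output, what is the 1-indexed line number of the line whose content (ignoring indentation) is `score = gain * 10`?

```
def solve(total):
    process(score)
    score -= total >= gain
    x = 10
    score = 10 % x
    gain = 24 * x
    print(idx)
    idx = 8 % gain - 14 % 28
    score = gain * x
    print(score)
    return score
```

Transformed code:
def solve(total):
    process(score)
    score = score - (total >= gain)
    score = 10 % 10
    gain = 24 * 10
    print(idx)
    idx = 8 % gain - 14 % 28
    score = gain * 10
    print(score)
    return score

8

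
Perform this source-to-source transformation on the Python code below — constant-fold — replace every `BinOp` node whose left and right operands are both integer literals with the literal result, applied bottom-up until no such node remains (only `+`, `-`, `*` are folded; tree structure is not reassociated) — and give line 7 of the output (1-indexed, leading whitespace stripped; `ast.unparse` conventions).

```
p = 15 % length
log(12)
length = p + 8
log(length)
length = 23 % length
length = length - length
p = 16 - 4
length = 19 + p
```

Transformed code:
p = 15 % length
log(12)
length = p + 8
log(length)
length = 23 % length
length = length - length
p = 12
length = 19 + p

p = 12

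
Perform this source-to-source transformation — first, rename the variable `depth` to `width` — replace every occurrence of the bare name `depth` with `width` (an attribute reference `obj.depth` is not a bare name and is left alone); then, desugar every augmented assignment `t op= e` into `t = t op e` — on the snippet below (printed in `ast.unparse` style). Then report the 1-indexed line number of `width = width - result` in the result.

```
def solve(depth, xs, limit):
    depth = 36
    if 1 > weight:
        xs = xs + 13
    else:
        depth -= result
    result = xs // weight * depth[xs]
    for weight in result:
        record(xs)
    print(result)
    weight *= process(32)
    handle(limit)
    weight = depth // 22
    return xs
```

6

Transformed code:
def solve(width, xs, limit):
    width = 36
    if 1 > weight:
        xs = xs + 13
    else:
        width = width - result
    result = xs // weight * width[xs]
    for weight in result:
        record(xs)
    print(result)
    weight = weight * process(32)
    handle(limit)
    weight = width // 22
    return xs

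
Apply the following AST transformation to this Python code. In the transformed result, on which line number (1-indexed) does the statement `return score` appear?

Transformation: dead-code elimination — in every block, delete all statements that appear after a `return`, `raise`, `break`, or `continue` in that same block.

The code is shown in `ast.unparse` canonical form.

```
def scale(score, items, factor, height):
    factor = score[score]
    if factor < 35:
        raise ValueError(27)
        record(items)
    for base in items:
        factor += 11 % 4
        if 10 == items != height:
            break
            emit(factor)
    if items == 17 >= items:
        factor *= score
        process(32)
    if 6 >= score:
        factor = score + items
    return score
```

14

Transformed code:
def scale(score, items, factor, height):
    factor = score[score]
    if factor < 35:
        raise ValueError(27)
    for base in items:
        factor += 11 % 4
        if 10 == items != height:
            break
    if items == 17 >= items:
        factor *= score
        process(32)
    if 6 >= score:
        factor = score + items
    return score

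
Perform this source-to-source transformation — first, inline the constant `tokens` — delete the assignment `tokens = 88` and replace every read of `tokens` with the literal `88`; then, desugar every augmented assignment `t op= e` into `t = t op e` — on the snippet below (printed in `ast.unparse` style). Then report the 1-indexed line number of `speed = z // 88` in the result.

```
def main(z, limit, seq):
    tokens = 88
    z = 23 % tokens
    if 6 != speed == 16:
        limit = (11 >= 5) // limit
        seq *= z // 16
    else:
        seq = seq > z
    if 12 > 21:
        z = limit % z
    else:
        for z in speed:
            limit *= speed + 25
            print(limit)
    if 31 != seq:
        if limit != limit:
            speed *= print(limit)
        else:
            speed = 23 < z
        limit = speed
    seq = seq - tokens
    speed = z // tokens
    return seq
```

21

Transformed code:
def main(z, limit, seq):
    z = 23 % 88
    if 6 != speed == 16:
        limit = (11 >= 5) // limit
        seq = seq * (z // 16)
    else:
        seq = seq > z
    if 12 > 21:
        z = limit % z
    else:
        for z in speed:
            limit = limit * (speed + 25)
            print(limit)
    if 31 != seq:
        if limit != limit:
            speed = speed * print(limit)
        else:
            speed = 23 < z
        limit = speed
    seq = seq - 88
    speed = z // 88
    return seq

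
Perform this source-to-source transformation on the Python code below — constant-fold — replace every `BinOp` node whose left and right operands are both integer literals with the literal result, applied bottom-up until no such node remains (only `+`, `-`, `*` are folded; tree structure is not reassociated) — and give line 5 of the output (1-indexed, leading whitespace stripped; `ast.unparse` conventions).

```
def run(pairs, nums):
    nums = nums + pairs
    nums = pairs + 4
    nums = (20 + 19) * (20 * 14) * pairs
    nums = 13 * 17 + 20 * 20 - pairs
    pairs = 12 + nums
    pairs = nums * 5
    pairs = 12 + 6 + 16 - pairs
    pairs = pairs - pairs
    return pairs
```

Transformed code:
def run(pairs, nums):
    nums = nums + pairs
    nums = pairs + 4
    nums = 10920 * pairs
    nums = 621 - pairs
    pairs = 12 + nums
    pairs = nums * 5
    pairs = 34 - pairs
    pairs = pairs - pairs
    return pairs

nums = 621 - pairs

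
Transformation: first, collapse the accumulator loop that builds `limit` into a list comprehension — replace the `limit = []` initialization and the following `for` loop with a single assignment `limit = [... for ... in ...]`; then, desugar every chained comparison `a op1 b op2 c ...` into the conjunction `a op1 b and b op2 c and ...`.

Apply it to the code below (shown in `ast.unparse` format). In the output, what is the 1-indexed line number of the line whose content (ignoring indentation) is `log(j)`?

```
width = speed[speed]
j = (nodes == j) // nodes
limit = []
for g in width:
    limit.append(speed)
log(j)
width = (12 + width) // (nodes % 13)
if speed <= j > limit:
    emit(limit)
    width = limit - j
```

Transformed code:
width = speed[speed]
j = (nodes == j) // nodes
limit = [speed for g in width]
log(j)
width = (12 + width) // (nodes % 13)
if speed <= j and j > limit:
    emit(limit)
    width = limit - j

4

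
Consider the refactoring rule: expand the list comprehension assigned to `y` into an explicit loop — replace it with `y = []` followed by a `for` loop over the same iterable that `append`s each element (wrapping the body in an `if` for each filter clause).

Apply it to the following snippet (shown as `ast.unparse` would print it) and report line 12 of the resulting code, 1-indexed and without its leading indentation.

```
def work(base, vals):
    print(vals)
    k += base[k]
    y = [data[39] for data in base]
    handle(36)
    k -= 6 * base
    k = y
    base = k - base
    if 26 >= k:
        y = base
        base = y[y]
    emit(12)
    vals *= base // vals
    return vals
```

Transformed code:
def work(base, vals):
    print(vals)
    k += base[k]
    y = []
    for data in base:
        y.append(data[39])
    handle(36)
    k -= 6 * base
    k = y
    base = k - base
    if 26 >= k:
        y = base
        base = y[y]
    emit(12)
    vals *= base // vals
    return vals

y = base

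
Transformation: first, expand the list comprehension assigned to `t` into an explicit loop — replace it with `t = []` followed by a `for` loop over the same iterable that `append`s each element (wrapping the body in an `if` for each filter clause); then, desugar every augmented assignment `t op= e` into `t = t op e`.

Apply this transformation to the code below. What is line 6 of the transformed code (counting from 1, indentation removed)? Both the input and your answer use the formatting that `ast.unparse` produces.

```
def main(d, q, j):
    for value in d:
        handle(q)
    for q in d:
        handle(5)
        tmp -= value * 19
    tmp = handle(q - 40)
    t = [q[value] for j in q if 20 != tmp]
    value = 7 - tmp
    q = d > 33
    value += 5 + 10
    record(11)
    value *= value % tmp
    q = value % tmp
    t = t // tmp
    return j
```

tmp = tmp - value * 19

Transformed code:
def main(d, q, j):
    for value in d:
        handle(q)
    for q in d:
        handle(5)
        tmp = tmp - value * 19
    tmp = handle(q - 40)
    t = []
    for j in q:
        if 20 != tmp:
            t.append(q[value])
    value = 7 - tmp
    q = d > 33
    value = value + (5 + 10)
    record(11)
    value = value * (value % tmp)
    q = value % tmp
    t = t // tmp
    return j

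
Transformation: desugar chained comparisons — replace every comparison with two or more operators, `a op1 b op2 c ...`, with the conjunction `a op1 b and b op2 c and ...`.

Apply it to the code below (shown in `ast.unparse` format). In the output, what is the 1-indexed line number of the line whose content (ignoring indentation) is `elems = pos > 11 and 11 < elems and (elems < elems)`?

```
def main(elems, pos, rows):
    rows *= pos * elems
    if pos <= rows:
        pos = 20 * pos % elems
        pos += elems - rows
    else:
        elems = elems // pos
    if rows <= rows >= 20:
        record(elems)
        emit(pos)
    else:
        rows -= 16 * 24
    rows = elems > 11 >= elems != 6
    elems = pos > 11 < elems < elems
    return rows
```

Transformed code:
def main(elems, pos, rows):
    rows *= pos * elems
    if pos <= rows:
        pos = 20 * pos % elems
        pos += elems - rows
    else:
        elems = elems // pos
    if rows <= rows and rows >= 20:
        record(elems)
        emit(pos)
    else:
        rows -= 16 * 24
    rows = elems > 11 and 11 >= elems and (elems != 6)
    elems = pos > 11 and 11 < elems and (elems < elems)
    return rows

14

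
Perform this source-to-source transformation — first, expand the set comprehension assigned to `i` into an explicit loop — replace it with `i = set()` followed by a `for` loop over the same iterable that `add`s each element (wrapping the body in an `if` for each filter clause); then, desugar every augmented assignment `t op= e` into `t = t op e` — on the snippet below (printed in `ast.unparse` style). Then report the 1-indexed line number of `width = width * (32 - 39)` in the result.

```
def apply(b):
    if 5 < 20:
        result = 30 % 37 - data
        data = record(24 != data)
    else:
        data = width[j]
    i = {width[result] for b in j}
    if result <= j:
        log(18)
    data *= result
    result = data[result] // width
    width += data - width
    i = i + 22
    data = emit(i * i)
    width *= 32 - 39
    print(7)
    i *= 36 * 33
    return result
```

17

Transformed code:
def apply(b):
    if 5 < 20:
        result = 30 % 37 - data
        data = record(24 != data)
    else:
        data = width[j]
    i = set()
    for b in j:
        i.add(width[result])
    if result <= j:
        log(18)
    data = data * result
    result = data[result] // width
    width = width + (data - width)
    i = i + 22
    data = emit(i * i)
    width = width * (32 - 39)
    print(7)
    i = i * (36 * 33)
    return result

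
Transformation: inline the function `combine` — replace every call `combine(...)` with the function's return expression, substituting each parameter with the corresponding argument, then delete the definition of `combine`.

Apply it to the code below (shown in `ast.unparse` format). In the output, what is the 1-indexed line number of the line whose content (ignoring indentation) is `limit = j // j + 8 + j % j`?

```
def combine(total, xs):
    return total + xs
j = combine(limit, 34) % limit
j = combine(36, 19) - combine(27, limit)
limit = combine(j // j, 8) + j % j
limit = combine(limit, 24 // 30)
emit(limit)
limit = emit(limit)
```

Transformed code:
j = (limit + 34) % limit
j = 36 + 19 - (27 + limit)
limit = j // j + 8 + j % j
limit = limit + 24 // 30
emit(limit)
limit = emit(limit)

3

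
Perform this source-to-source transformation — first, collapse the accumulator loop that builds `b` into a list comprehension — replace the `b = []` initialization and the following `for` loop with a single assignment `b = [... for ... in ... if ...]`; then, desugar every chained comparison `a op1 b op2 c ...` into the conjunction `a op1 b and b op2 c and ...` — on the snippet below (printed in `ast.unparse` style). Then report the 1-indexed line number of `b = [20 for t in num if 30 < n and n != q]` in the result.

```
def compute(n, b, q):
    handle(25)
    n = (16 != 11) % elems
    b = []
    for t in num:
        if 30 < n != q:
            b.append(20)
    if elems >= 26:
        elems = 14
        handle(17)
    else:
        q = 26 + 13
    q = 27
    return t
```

4

Transformed code:
def compute(n, b, q):
    handle(25)
    n = (16 != 11) % elems
    b = [20 for t in num if 30 < n and n != q]
    if elems >= 26:
        elems = 14
        handle(17)
    else:
        q = 26 + 13
    q = 27
    return t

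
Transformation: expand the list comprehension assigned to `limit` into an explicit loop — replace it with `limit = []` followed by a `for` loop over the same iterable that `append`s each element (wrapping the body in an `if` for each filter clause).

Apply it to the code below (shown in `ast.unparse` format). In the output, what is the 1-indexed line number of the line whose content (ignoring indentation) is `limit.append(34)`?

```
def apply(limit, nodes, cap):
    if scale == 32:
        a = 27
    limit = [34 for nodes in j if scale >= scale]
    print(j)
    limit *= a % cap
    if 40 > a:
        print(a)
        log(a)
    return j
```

7

Transformed code:
def apply(limit, nodes, cap):
    if scale == 32:
        a = 27
    limit = []
    for nodes in j:
        if scale >= scale:
            limit.append(34)
    print(j)
    limit *= a % cap
    if 40 > a:
        print(a)
        log(a)
    return j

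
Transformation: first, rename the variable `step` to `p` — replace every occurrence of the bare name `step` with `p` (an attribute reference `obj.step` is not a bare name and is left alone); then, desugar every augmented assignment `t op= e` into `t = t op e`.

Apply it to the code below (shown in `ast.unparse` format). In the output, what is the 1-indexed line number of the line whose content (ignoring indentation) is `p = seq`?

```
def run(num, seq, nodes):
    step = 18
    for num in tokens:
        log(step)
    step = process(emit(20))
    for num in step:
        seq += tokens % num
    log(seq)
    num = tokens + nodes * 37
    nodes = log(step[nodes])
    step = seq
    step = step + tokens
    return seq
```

Transformed code:
def run(num, seq, nodes):
    p = 18
    for num in tokens:
        log(p)
    p = process(emit(20))
    for num in p:
        seq = seq + tokens % num
    log(seq)
    num = tokens + nodes * 37
    nodes = log(p[nodes])
    p = seq
    p = p + tokens
    return seq

11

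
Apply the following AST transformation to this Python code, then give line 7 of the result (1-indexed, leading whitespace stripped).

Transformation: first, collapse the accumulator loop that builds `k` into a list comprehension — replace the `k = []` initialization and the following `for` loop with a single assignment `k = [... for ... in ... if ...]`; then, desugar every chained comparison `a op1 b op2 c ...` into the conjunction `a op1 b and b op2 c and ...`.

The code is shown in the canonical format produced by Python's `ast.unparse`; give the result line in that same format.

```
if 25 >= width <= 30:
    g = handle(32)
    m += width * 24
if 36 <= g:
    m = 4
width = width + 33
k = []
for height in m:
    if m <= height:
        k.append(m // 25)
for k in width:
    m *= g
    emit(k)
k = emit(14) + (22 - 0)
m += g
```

Transformed code:
if 25 >= width and width <= 30:
    g = handle(32)
    m += width * 24
if 36 <= g:
    m = 4
width = width + 33
k = [m // 25 for height in m if m <= height]
for k in width:
    m *= g
    emit(k)
k = emit(14) + (22 - 0)
m += g

k = [m // 25 for height in m if m <= height]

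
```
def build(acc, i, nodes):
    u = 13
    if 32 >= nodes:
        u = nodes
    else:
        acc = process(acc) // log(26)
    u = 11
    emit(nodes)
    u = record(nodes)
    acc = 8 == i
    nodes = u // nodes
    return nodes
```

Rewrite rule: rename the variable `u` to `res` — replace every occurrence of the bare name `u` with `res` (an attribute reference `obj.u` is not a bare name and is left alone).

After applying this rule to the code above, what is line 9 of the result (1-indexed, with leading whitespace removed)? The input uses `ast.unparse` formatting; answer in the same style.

Transformed code:
def build(acc, i, nodes):
    res = 13
    if 32 >= nodes:
        res = nodes
    else:
        acc = process(acc) // log(26)
    res = 11
    emit(nodes)
    res = record(nodes)
    acc = 8 == i
    nodes = res // nodes
    return nodes

res = record(nodes)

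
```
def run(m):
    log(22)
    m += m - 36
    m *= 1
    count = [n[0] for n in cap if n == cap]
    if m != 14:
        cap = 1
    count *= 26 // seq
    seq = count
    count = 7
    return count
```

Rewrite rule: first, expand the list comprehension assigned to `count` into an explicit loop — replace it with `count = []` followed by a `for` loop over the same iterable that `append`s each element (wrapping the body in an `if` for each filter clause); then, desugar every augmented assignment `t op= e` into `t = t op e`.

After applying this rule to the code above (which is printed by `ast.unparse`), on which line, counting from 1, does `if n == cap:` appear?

7

Transformed code:
def run(m):
    log(22)
    m = m + (m - 36)
    m = m * 1
    count = []
    for n in cap:
        if n == cap:
            count.append(n[0])
    if m != 14:
        cap = 1
    count = count * (26 // seq)
    seq = count
    count = 7
    return count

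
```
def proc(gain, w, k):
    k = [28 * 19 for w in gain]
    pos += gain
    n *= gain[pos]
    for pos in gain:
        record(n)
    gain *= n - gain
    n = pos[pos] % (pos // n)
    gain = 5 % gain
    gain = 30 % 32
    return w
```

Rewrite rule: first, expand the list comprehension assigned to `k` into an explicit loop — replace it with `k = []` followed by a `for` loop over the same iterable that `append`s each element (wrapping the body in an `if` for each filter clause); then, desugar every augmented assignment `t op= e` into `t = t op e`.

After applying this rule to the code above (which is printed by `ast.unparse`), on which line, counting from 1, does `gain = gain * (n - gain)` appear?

9

Transformed code:
def proc(gain, w, k):
    k = []
    for w in gain:
        k.append(28 * 19)
    pos = pos + gain
    n = n * gain[pos]
    for pos in gain:
        record(n)
    gain = gain * (n - gain)
    n = pos[pos] % (pos // n)
    gain = 5 % gain
    gain = 30 % 32
    return w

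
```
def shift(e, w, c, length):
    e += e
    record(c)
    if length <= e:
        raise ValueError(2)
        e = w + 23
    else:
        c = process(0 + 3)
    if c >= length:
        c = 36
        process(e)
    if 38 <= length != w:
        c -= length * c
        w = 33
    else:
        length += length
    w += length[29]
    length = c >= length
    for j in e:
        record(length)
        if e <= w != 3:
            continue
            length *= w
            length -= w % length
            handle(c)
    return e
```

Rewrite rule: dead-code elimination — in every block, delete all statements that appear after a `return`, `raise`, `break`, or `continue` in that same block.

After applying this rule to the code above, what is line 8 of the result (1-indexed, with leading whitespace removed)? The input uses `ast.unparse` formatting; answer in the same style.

if c >= length:

Transformed code:
def shift(e, w, c, length):
    e += e
    record(c)
    if length <= e:
        raise ValueError(2)
    else:
        c = process(0 + 3)
    if c >= length:
        c = 36
        process(e)
    if 38 <= length != w:
        c -= length * c
        w = 33
    else:
        length += length
    w += length[29]
    length = c >= length
    for j in e:
        record(length)
        if e <= w != 3:
            continue
    return e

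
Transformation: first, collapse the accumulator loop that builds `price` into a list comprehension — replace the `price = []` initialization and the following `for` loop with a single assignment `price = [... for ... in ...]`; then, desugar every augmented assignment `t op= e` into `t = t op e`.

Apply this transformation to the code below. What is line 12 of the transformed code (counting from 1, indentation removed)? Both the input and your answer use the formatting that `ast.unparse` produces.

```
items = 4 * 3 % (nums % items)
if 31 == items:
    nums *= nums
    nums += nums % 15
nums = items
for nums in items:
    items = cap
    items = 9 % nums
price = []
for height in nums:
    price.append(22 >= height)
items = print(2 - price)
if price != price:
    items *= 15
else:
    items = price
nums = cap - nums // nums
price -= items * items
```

Transformed code:
items = 4 * 3 % (nums % items)
if 31 == items:
    nums = nums * nums
    nums = nums + nums % 15
nums = items
for nums in items:
    items = cap
    items = 9 % nums
price = [22 >= height for height in nums]
items = print(2 - price)
if price != price:
    items = items * 15
else:
    items = price
nums = cap - nums // nums
price = price - items * items

items = items * 15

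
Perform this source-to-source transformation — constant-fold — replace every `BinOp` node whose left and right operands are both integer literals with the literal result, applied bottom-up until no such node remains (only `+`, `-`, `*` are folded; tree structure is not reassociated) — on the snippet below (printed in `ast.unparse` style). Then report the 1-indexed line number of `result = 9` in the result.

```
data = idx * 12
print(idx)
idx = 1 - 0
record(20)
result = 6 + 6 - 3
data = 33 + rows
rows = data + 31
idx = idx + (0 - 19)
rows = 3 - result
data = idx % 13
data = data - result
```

5

Transformed code:
data = idx * 12
print(idx)
idx = 1
record(20)
result = 9
data = 33 + rows
rows = data + 31
idx = idx + -19
rows = 3 - result
data = idx % 13
data = data - result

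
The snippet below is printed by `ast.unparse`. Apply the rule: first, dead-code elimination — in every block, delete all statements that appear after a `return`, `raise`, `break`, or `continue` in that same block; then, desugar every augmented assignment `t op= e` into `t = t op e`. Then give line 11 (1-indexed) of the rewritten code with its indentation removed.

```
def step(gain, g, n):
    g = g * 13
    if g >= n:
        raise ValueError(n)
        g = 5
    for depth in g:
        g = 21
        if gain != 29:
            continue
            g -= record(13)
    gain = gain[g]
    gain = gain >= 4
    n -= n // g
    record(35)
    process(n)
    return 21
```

n = n - n // g

Transformed code:
def step(gain, g, n):
    g = g * 13
    if g >= n:
        raise ValueError(n)
    for depth in g:
        g = 21
        if gain != 29:
            continue
    gain = gain[g]
    gain = gain >= 4
    n = n - n // g
    record(35)
    process(n)
    return 21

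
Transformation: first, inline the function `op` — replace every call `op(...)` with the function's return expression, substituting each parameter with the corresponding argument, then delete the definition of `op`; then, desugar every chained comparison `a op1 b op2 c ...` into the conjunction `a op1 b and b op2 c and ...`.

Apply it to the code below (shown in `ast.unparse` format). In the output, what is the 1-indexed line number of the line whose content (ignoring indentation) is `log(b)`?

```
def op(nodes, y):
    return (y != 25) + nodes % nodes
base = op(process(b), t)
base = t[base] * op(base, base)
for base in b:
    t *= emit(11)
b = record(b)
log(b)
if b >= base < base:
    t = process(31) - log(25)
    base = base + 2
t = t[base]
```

6

Transformed code:
base = (t != 25) + process(b) % process(b)
base = t[base] * ((base != 25) + base % base)
for base in b:
    t *= emit(11)
b = record(b)
log(b)
if b >= base and base < base:
    t = process(31) - log(25)
    base = base + 2
t = t[base]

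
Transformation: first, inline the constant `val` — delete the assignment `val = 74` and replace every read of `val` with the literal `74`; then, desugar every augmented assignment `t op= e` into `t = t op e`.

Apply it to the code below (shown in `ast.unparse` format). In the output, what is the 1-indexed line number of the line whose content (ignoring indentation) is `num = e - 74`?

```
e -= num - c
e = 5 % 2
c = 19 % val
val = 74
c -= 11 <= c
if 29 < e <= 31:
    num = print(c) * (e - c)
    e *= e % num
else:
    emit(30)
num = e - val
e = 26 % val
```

Transformed code:
e = e - (num - c)
e = 5 % 2
c = 19 % 74
c = c - (11 <= c)
if 29 < e <= 31:
    num = print(c) * (e - c)
    e = e * (e % num)
else:
    emit(30)
num = e - 74
e = 26 % 74

10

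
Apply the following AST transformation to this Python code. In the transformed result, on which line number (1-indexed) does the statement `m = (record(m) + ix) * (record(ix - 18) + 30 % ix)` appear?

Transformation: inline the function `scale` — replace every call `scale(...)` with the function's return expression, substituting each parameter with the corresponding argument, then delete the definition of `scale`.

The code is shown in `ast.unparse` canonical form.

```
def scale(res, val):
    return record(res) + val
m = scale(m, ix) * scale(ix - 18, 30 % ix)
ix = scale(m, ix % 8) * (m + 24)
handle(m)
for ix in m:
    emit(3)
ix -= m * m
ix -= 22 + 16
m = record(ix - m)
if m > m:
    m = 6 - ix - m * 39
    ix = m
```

Transformed code:
m = (record(m) + ix) * (record(ix - 18) + 30 % ix)
ix = (record(m) + ix % 8) * (m + 24)
handle(m)
for ix in m:
    emit(3)
ix -= m * m
ix -= 22 + 16
m = record(ix - m)
if m > m:
    m = 6 - ix - m * 39
    ix = m

1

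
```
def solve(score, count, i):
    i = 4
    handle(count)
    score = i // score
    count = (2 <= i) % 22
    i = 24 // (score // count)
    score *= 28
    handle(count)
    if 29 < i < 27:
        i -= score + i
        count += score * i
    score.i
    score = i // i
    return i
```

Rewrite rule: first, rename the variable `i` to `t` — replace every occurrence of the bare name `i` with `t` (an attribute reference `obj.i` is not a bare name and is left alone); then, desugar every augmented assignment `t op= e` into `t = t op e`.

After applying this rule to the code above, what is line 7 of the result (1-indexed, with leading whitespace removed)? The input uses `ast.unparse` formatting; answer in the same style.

score = score * 28

Transformed code:
def solve(score, count, t):
    t = 4
    handle(count)
    score = t // score
    count = (2 <= t) % 22
    t = 24 // (score // count)
    score = score * 28
    handle(count)
    if 29 < t < 27:
        t = t - (score + t)
        count = count + score * t
    score.i
    score = t // t
    return t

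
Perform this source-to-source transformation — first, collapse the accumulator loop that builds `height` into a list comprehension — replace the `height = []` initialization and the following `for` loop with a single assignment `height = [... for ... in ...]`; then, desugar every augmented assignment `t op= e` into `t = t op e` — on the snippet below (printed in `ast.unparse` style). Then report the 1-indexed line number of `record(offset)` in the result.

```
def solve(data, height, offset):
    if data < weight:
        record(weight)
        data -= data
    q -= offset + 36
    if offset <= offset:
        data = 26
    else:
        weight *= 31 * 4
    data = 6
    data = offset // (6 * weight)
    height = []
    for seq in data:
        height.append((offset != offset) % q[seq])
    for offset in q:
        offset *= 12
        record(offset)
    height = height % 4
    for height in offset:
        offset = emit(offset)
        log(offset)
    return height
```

Transformed code:
def solve(data, height, offset):
    if data < weight:
        record(weight)
        data = data - data
    q = q - (offset + 36)
    if offset <= offset:
        data = 26
    else:
        weight = weight * (31 * 4)
    data = 6
    data = offset // (6 * weight)
    height = [(offset != offset) % q[seq] for seq in data]
    for offset in q:
        offset = offset * 12
        record(offset)
    height = height % 4
    for height in offset:
        offset = emit(offset)
        log(offset)
    return height

15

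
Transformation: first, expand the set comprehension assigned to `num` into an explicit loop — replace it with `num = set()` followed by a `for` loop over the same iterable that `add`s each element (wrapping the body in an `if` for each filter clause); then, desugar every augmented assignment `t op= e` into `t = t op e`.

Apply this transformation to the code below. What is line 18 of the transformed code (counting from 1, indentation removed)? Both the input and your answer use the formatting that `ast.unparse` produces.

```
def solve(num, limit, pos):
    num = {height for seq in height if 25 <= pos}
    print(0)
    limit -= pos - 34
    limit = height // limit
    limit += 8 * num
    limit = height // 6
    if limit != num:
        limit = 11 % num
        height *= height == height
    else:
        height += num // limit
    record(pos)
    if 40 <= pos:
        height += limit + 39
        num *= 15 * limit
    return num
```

height = height + (limit + 39)

Transformed code:
def solve(num, limit, pos):
    num = set()
    for seq in height:
        if 25 <= pos:
            num.add(height)
    print(0)
    limit = limit - (pos - 34)
    limit = height // limit
    limit = limit + 8 * num
    limit = height // 6
    if limit != num:
        limit = 11 % num
        height = height * (height == height)
    else:
        height = height + num // limit
    record(pos)
    if 40 <= pos:
        height = height + (limit + 39)
        num = num * (15 * limit)
    return num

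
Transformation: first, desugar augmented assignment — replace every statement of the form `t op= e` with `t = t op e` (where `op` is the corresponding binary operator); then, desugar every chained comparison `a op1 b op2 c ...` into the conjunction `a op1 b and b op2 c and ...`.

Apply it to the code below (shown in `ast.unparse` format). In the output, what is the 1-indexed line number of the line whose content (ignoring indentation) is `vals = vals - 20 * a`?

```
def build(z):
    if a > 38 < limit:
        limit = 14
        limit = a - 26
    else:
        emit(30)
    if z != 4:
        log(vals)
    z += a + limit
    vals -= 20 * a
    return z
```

10

Transformed code:
def build(z):
    if a > 38 and 38 < limit:
        limit = 14
        limit = a - 26
    else:
        emit(30)
    if z != 4:
        log(vals)
    z = z + (a + limit)
    vals = vals - 20 * a
    return z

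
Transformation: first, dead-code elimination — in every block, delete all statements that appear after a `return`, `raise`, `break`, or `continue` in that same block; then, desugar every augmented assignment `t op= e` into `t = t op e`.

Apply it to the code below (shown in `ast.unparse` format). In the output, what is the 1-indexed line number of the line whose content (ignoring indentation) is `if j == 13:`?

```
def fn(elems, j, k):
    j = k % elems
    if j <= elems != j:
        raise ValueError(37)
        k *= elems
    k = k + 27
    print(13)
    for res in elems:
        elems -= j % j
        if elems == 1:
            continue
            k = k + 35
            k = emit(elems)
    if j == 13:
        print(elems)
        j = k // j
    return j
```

Transformed code:
def fn(elems, j, k):
    j = k % elems
    if j <= elems != j:
        raise ValueError(37)
    k = k + 27
    print(13)
    for res in elems:
        elems = elems - j % j
        if elems == 1:
            continue
    if j == 13:
        print(elems)
        j = k // j
    return j

11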